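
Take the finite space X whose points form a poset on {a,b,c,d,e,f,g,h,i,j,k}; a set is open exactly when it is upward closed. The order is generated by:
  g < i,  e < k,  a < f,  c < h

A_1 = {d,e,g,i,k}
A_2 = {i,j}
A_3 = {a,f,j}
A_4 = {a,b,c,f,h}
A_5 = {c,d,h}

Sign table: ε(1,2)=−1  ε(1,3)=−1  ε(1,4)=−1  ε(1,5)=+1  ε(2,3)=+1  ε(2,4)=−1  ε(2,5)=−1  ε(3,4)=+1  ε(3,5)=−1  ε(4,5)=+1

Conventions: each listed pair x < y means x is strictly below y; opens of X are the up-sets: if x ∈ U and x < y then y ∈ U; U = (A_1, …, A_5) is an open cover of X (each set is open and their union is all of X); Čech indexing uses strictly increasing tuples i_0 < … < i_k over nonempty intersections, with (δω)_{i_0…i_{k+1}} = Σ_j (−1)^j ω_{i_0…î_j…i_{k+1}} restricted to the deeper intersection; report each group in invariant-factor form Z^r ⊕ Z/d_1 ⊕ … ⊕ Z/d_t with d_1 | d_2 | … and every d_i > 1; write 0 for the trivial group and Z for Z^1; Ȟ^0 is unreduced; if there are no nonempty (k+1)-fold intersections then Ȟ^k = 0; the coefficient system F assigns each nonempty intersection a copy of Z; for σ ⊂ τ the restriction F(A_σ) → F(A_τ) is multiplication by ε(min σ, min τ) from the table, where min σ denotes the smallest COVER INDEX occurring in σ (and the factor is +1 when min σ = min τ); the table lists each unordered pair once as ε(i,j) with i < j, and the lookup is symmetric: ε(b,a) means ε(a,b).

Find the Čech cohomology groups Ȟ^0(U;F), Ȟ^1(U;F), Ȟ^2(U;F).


nerve of the cover:
  A12={i} A15={d} A23={j} A34={a,f} A45={c,h}
C dims 5,5; δ0: rk 5, SNF 1^4·2
Ȟ^0 = (5 − 5) − 0 = 0, so Ȟ^0 ≅ 0
Ȟ^1 = (5 − 0) − 5 = 0 plus torsion [2], so Ȟ^1 ≅ Z/2
Ȟ^2 = (0 − 0) − 0 = 0, so Ȟ^2 ≅ 0

Ȟ^0 ≅ 0, Ȟ^1 ≅ Z/2, Ȟ^2 ≅ 0


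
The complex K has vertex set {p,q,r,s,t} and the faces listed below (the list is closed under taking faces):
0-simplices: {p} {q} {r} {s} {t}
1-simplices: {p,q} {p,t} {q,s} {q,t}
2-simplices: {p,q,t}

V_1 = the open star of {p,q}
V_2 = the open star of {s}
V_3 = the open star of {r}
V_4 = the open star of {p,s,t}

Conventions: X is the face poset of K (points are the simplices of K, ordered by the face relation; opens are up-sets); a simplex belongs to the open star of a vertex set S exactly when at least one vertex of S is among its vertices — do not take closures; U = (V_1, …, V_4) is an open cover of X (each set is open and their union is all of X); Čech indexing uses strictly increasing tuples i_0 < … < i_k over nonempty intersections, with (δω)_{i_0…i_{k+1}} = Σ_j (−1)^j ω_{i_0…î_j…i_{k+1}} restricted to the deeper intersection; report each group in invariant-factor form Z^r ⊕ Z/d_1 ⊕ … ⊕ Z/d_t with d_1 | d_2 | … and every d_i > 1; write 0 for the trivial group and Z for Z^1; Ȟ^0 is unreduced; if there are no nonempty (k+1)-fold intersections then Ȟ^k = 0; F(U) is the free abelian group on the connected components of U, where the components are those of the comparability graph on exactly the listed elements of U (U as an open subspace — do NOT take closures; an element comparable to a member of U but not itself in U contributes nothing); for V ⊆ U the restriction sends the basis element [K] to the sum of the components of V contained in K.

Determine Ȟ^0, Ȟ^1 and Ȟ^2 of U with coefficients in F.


Ȟ^0 ≅ Z^2; Ȟ^1 ≅ 0; Ȟ^2 ≅ 0

nonempty overlaps:
  V1={{p},{q},{p,q},{p,t},{q,s},{q,t},{p,q,t}} V2={{s},{q,s}} V3={{r}} V4={{p},{s},{t},{p,q},{p,t},{q,s},{q,t},{p,q,t}}
  V12={{q,s}} V14={{p},{p,q},{p,t},{q,s},{q,t},{p,q,t}} V24={{s},{q,s}}
  V124={{q,s}}
components per intersection:
  V1: {{p},{q},{p,q},{p,t},{q,s},{q,t},{p,q,t}}
  V2: {{s},{q,s}}
  V3: {{r}}
  V4: {{p},{t},{p,q},{p,t},{q,t},{p,q,t}} {{s},{q,s}}
  V12: {{q,s}}
  V14: {{p},{p,q},{p,t},{q,t},{p,q,t}} {{q,s}}
  V24: {{s},{q,s}}
  V124: {{q,s}}
C dims 5,4,1; δ0: rk 3, SNF 1^3; δ1: rk 1, SNF 1^1
degree 0: 5−3−0 = 2 → Ȟ^0 ≅ Z^2
degree 1: 4−1−3 = 0 → Ȟ^1 ≅ 0
degree 2: 1−0−1 = 0 → Ȟ^2 ≅ 0


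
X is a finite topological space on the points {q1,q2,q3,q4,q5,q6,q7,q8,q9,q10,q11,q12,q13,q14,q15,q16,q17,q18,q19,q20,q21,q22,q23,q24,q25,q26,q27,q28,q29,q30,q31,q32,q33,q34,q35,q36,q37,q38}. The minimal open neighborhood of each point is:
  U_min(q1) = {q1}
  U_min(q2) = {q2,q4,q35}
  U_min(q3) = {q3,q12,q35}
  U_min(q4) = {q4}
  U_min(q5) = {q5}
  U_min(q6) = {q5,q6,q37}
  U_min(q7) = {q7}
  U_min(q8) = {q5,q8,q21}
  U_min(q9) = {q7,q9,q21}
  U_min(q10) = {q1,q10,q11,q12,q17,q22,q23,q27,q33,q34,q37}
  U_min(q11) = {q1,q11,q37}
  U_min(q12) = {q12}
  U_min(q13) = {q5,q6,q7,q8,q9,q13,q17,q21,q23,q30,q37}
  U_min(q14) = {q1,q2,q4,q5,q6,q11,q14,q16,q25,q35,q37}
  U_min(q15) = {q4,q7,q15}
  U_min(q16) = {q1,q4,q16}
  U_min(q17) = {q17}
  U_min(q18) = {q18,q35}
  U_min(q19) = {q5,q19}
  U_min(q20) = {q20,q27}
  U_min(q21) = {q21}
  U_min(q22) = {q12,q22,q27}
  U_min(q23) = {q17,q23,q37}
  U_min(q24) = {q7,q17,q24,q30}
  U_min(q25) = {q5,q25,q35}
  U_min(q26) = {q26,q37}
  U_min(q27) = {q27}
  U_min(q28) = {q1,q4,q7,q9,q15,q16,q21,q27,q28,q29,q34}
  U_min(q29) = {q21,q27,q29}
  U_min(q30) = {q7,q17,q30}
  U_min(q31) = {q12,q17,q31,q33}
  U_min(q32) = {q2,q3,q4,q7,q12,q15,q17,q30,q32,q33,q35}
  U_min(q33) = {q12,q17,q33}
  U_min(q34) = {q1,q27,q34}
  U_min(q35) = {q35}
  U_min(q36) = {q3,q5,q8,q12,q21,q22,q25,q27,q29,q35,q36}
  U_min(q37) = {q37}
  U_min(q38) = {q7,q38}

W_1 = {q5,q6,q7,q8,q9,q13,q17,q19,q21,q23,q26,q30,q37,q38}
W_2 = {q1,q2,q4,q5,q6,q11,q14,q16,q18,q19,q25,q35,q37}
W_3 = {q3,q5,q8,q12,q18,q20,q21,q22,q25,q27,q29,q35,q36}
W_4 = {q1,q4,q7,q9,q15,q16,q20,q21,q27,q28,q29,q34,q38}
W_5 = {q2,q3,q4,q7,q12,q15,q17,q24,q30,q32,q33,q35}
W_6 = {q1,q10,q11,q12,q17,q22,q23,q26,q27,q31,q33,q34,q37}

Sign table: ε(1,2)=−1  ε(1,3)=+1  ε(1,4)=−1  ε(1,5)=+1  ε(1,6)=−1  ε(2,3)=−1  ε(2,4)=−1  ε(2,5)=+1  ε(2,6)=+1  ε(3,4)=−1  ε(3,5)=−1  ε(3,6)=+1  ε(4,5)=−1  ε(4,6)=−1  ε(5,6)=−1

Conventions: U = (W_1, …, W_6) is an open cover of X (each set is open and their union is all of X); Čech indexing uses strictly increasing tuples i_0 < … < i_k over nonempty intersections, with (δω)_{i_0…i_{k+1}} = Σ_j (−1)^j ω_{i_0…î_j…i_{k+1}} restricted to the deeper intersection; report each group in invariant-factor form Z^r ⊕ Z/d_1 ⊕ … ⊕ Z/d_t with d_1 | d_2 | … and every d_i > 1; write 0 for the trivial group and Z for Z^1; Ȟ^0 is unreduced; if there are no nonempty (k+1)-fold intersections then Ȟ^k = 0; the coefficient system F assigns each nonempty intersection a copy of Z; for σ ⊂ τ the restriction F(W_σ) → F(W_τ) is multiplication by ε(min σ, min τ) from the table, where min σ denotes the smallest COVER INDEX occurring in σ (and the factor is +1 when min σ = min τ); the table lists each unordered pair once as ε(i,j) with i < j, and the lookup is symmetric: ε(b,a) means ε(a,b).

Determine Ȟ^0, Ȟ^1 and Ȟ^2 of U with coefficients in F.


cover nerve:
  W12={q5,q6,q19,q37} W13={q5,q8,q21} W14={q7,q9,q21,q38} W15={q7,q17,q30} W16={q17,q23,q26,q37} W23={q5,q18,q25,q35} W24={q1,q4,q16} W25={q2,q4,q35} W26={q1,q11,q37} W34={q20,q21,q27,q29} W35={q3,q12,q35} W36={q12,q22,q27} W45={q4,q7,q15} W46={q1,q27,q34} W56={q12,q17,q33}
  W123={q5} W126={q37} W134={q21} W145={q7} W156={q17} W235={q35} W245={q4} W246={q1} W346={q27} W356={q12}
C dims 6,15,10; δ0: rk 6, SNF 1^5·2; δ1: rk 9, SNF 1^9
Ȟ^0: (6−6)−0=0 ⇒ 0
Ȟ^1: (15−9)−6=0 plus torsion [2] ⇒ Z/2
Ȟ^2: (10−0)−9=1 ⇒ Z

Ȟ^0(U;F) ≅ 0, Ȟ^1(U;F) ≅ Z/2, Ȟ^2(U;F) ≅ Z


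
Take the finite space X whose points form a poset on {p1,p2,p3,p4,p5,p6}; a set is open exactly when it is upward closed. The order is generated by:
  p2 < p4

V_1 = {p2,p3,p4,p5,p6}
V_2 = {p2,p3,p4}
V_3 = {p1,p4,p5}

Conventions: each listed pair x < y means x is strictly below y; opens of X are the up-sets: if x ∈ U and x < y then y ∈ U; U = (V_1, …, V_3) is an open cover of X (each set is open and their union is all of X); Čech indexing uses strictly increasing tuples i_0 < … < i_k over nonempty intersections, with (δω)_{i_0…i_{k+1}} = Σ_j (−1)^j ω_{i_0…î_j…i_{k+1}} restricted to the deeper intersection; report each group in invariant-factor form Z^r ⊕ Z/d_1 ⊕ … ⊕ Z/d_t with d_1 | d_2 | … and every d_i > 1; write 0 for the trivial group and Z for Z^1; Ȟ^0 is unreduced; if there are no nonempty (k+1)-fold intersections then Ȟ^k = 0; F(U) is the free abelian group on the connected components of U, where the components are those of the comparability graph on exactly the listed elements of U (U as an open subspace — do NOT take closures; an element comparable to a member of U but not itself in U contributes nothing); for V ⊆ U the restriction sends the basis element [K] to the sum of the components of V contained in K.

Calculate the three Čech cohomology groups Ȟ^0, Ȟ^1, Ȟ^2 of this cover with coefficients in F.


Ȟ^0 ≅ Z^5, Ȟ^1 ≅ 0, Ȟ^2 ≅ 0

nonempty intersections:
  V12={p2,p3,p4} V13={p4,p5} V23={p4}
  V123={p4}
components per intersection:
  V1: {p2,p4} {p3} {p5} {p6}
  V2: {p2,p4} {p3}
  V3: {p1} {p4} {p5}
  V12: {p2,p4} {p3}
  V13: {p4} {p5}
  V23: {p4}
  V123: {p4}
C dims 9,5,1; δ0: rk 4, SNF 1^4; δ1: rk 1, SNF 1^1
Ȟ^0: (9−4)−0=5 ⇒ Z^5
Ȟ^1: (5−1)−4=0 ⇒ 0
Ȟ^2: (1−0)−1=0 ⇒ 0


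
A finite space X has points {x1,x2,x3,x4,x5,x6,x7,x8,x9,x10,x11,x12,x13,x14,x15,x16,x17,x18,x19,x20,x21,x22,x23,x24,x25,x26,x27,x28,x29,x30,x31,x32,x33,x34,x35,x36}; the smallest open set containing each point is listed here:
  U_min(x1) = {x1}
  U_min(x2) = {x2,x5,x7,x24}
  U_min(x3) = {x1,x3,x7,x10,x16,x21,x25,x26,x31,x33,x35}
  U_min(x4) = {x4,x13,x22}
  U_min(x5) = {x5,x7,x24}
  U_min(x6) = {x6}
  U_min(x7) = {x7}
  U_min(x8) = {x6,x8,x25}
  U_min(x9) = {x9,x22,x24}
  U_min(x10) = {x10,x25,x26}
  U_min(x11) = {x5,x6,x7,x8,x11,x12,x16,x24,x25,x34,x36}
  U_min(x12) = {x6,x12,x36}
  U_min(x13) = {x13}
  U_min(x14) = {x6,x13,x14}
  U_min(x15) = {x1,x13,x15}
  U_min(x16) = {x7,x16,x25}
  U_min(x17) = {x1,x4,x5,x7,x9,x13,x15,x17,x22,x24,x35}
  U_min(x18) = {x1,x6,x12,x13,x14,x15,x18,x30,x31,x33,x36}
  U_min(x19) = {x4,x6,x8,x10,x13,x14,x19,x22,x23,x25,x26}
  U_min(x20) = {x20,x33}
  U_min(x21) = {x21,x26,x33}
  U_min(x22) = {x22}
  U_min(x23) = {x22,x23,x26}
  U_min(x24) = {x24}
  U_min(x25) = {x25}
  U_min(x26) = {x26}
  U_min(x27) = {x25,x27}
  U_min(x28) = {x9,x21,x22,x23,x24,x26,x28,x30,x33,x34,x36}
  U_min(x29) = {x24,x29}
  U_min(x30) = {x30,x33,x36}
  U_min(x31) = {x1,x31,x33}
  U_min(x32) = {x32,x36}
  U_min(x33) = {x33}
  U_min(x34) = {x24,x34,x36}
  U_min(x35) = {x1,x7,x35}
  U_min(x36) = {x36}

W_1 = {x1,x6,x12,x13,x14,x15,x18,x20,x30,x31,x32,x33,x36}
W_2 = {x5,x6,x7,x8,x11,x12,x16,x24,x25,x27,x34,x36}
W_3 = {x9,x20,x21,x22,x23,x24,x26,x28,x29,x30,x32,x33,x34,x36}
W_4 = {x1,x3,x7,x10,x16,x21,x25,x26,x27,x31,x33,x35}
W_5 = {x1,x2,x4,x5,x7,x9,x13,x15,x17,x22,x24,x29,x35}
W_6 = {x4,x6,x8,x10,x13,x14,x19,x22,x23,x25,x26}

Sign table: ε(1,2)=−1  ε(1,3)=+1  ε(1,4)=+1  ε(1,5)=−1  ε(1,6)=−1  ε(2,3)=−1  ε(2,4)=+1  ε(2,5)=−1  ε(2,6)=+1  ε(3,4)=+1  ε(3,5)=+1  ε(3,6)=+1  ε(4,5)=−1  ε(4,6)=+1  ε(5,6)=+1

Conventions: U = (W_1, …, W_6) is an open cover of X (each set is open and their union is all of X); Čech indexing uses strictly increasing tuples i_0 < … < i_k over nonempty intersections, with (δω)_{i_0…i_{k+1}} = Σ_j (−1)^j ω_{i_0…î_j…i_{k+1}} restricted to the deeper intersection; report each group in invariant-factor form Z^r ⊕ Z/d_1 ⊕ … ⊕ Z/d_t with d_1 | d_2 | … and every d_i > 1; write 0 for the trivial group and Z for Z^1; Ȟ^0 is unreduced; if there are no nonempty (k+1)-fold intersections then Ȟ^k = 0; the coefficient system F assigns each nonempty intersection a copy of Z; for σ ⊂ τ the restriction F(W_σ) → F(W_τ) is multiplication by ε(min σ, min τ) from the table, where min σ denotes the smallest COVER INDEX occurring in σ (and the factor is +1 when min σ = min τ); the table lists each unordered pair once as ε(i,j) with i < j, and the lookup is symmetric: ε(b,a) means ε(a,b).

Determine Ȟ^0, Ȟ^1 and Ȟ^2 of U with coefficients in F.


cover nerve:
  W12={x6,x12,x36} W13={x20,x30,x32,x33,x36} W14={x1,x31,x33} W15={x1,x13,x15} W16={x6,x13,x14} W23={x24,x34,x36} W24={x7,x16,x25,x27} W25={x5,x7,x24} W26={x6,x8,x25} W34={x21,x26,x33} W35={x9,x22,x24,x29} W36={x22,x23,x26} W45={x1,x7,x35} W46={x10,x25,x26} W56={x4,x13,x22}
  W123={x36} W126={x6} W134={x33} W145={x1} W156={x13} W235={x24} W245={x7} W246={x25} W346={x26} W356={x22}
C dims 6,15,10; δ0: rk 6, SNF 1^5·2; δ1: rk 9, SNF 1^9
Ȟ^0: (6−6)−0=0 ⇒ 0
Ȟ^1: (15−9)−6=0 plus torsion [2] ⇒ Z/2
Ȟ^2: (10−0)−9=1 ⇒ Z

Ȟ^0 = 0; Ȟ^1 = Z/2; Ȟ^2 = Z


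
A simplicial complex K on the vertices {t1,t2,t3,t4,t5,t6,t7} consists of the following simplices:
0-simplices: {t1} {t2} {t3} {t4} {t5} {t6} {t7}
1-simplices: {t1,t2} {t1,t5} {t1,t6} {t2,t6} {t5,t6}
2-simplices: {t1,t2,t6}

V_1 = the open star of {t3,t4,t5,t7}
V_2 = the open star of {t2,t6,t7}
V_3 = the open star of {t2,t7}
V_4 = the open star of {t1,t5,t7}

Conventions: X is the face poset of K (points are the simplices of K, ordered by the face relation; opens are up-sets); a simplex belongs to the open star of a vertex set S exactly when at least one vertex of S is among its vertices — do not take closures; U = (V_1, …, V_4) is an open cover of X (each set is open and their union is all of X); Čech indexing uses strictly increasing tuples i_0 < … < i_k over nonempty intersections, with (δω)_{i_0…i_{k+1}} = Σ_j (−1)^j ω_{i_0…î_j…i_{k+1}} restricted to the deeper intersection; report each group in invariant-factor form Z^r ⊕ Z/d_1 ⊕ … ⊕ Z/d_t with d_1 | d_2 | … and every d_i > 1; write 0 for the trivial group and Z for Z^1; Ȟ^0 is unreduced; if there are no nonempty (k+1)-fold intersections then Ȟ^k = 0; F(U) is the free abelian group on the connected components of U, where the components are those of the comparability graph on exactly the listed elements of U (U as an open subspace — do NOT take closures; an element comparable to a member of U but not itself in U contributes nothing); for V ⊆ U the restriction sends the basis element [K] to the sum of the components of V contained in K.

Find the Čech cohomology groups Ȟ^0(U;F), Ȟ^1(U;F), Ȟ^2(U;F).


nerve simplices:
  V1={{t3},{t4},{t5},{t7},{t1,t5},{t5,t6}} V2={{t2},{t6},{t7},{t1,t2},{t1,t6},{t2,t6},{t5,t6},{t1,t2,t6}} V3={{t2},{t7},{t1,t2},{t2,t6},{t1,t2,t6}} V4={{t1},{t5},{t7},{t1,t2},{t1,t5},{t1,t6},{t5,t6},{t1,t2,t6}}
  V12={{t7},{t5,t6}} V13={{t7}} V14={{t5},{t7},{t1,t5},{t5,t6}} V23={{t2},{t7},{t1,t2},{t2,t6},{t1,t2,t6}} V24={{t7},{t1,t2},{t1,t6},{t5,t6},{t1,t2,t6}} V34={{t7},{t1,t2},{t1,t2,t6}}
  V123={{t7}} V124={{t7},{t5,t6}} V134={{t7}} V234={{t7},{t1,t2},{t1,t2,t6}}
  V1234={{t7}}
components per intersection:
  V1: {{t3}} {{t4}} {{t5},{t1,t5},{t5,t6}} {{t7}}
  V2: {{t2},{t6},{t1,t2},{t1,t6},{t2,t6},{t5,t6},{t1,t2,t6}} {{t7}}
  V3: {{t2},{t1,t2},{t2,t6},{t1,t2,t6}} {{t7}}
  V4: {{t1},{t5},{t1,t2},{t1,t5},{t1,t6},{t5,t6},{t1,t2,t6}} {{t7}}
  V12: {{t7}} {{t5,t6}}
  V13: {{t7}}
  V14: {{t5},{t1,t5},{t5,t6}} {{t7}}
  V23: {{t2},{t1,t2},{t2,t6},{t1,t2,t6}} {{t7}}
  V24: {{t7}} {{t1,t2},{t1,t6},{t1,t2,t6}} {{t5,t6}}
  V34: {{t7}} {{t1,t2},{t1,t2,t6}}
  V123: {{t7}}
  V124: {{t7}} {{t5,t6}}
  V134: {{t7}}
  V234: {{t7}} {{t1,t2},{t1,t2,t6}}
  V1234: {{t7}}
C dims 10,12,6,1; δ0: rk 6, SNF 1^6; δ1: rk 5, SNF 1^5; δ2: rk 1, SNF 1^1
degree 0: 10−6−0 = 4 → Ȟ^0 ≅ Z^4
degree 1: 12−5−6 = 1 → Ȟ^1 ≅ Z
degree 2: 6−1−5 = 0 → Ȟ^2 ≅ 0

Ȟ^0 = Z^4,  Ȟ^1 = Z,  Ȟ^2 = 0


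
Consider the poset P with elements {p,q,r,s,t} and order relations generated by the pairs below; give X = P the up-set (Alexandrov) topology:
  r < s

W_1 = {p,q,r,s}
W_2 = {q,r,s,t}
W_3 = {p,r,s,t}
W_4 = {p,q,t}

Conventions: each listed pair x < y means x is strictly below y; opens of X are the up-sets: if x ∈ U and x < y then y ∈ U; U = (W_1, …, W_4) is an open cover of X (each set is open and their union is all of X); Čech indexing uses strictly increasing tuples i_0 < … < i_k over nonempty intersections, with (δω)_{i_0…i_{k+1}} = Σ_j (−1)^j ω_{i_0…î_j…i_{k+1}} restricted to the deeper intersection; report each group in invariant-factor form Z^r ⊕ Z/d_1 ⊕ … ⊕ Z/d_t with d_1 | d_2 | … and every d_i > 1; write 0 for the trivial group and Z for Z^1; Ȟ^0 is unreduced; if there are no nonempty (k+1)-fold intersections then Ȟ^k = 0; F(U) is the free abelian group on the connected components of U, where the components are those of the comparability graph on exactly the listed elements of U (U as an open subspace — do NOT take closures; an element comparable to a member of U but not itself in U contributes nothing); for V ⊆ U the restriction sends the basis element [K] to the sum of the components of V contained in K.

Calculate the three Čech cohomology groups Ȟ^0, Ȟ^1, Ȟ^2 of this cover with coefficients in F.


cover nerve:
  W12={q,r,s} W13={p,r,s} W14={p,q} W23={r,s,t} W24={q,t} W34={p,t}
  W123={r,s} W124={q} W134={p} W234={t}
components per intersection:
  W1: {p} {q} {r,s}
  W2: {q} {r,s} {t}
  W3: {p} {r,s} {t}
  W4: {p} {q} {t}
  W12: {q} {r,s}
  W13: {p} {r,s}
  W14: {p} {q}
  W23: {r,s} {t}
  W24: {q} {t}
  W34: {p} {t}
  W123: {r,s}
  W124: {q}
  W134: {p}
  W234: {t}
C dims 12,12,4; δ0: rk 8, SNF 1^8; δ1: rk 4, SNF 1^4
Ȟ^0: (12−8)−0=4 ⇒ Z^4
Ȟ^1: (12−4)−8=0 ⇒ 0
Ȟ^2: (4−0)−4=0 ⇒ 0

Ȟ^0 ≅ Z^4; Ȟ^1 ≅ 0; Ȟ^2 ≅ 0


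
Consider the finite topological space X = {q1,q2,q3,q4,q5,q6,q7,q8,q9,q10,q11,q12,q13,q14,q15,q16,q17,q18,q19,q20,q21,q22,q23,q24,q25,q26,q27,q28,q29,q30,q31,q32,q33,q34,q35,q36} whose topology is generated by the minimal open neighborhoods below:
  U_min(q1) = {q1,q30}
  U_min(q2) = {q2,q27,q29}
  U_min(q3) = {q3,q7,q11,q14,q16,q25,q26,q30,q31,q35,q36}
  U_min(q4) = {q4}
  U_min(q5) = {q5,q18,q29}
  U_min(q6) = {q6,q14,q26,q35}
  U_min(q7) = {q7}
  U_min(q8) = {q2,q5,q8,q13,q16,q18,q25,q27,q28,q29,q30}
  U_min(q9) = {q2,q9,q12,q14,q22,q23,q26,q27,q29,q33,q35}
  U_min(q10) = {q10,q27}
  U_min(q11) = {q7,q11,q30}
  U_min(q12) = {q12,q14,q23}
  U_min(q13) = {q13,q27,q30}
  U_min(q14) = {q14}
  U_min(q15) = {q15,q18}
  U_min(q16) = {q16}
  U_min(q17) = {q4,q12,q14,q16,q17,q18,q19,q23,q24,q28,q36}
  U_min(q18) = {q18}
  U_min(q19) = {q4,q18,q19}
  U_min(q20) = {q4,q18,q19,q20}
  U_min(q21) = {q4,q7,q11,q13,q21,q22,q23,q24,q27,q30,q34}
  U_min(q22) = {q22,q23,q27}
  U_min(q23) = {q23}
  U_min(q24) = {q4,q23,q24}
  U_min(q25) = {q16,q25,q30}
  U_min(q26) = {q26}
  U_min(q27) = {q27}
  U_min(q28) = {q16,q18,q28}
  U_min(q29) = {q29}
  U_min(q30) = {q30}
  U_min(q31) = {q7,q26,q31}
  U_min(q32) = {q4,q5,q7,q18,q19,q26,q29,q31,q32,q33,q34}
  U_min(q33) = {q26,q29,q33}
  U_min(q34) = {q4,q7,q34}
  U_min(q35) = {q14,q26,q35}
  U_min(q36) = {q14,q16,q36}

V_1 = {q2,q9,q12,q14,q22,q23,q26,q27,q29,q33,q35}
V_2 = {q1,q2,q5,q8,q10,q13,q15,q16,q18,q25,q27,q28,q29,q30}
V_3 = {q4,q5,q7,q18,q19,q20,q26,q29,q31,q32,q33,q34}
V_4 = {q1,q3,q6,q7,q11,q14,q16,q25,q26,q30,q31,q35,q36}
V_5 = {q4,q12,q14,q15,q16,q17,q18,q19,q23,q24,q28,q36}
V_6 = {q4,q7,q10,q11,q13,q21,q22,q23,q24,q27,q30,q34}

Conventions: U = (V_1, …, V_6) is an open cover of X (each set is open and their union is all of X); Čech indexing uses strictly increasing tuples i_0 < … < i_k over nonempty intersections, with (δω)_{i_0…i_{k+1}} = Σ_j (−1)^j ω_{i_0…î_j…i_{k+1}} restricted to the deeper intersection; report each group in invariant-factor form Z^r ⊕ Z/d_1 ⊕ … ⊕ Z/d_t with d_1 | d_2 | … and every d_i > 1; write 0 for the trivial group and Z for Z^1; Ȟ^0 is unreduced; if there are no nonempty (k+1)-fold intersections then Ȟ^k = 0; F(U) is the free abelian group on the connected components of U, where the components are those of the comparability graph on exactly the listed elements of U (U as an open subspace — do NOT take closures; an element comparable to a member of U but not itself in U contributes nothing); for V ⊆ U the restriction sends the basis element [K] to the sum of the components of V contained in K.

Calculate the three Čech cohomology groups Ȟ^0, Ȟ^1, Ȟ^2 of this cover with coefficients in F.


Ȟ^0 = Z,  Ȟ^1 = 0,  Ȟ^2 = Z/2

cover nerve:
  V12={q2,q27,q29} V13={q26,q29,q33} V14={q14,q26,q35} V15={q12,q14,q23} V16={q22,q23,q27} V23={q5,q18,q29} V24={q1,q16,q25,q30} V25={q15,q16,q18,q28} V26={q10,q13,q27,q30} V34={q7,q26,q31} V35={q4,q18,q19} V36={q4,q7,q34} V45={q14,q16,q36} V46={q7,q11,q30} V56={q4,q23,q24}
  V123={q29} V126={q27} V134={q26} V145={q14} V156={q23} V235={q18} V245={q16} V246={q30} V346={q7} V356={q4}
components per intersection:
  V1: {q2,q9,q12,q14,q22,q23,q26,q27,q29,q33,q35}
  V2: {q1,q2,q5,q8,q10,q13,q15,q16,q18,q25,q27,q28,q29,q30}
  V3: {q4,q5,q7,q18,q19,q20,q26,q29,q31,q32,q33,q34}
  V4: {q1,q3,q6,q7,q11,q14,q16,q25,q26,q30,q31,q35,q36}
  V5: {q4,q12,q14,q15,q16,q17,q18,q19,q23,q24,q28,q36}
  V6: {q4,q7,q10,q11,q13,q21,q22,q23,q24,q27,q30,q34}
  V12: {q2,q27,q29}
  V13: {q26,q29,q33}
  V14: {q14,q26,q35}
  V15: {q12,q14,q23}
  V16: {q22,q23,q27}
  V23: {q5,q18,q29}
  V24: {q1,q16,q25,q30}
  V25: {q15,q16,q18,q28}
  V26: {q10,q13,q27,q30}
  V34: {q7,q26,q31}
  V35: {q4,q18,q19}
  V36: {q4,q7,q34}
  V45: {q14,q16,q36}
  V46: {q7,q11,q30}
  V56: {q4,q23,q24}
  V123: {q29}
  V126: {q27}
  V134: {q26}
  V145: {q14}
  V156: {q23}
  V235: {q18}
  V245: {q16}
  V246: {q30}
  V346: {q7}
  V356: {q4}
C dims 6,15,10; δ0: rk 5, SNF 1^5; δ1: rk 10, SNF 1^9·2
Ȟ^0: (6−5)−0=1 ⇒ Z
Ȟ^1: (15−10)−5=0 ⇒ 0
Ȟ^2: (10−0)−10=0 plus torsion [2] ⇒ Z/2


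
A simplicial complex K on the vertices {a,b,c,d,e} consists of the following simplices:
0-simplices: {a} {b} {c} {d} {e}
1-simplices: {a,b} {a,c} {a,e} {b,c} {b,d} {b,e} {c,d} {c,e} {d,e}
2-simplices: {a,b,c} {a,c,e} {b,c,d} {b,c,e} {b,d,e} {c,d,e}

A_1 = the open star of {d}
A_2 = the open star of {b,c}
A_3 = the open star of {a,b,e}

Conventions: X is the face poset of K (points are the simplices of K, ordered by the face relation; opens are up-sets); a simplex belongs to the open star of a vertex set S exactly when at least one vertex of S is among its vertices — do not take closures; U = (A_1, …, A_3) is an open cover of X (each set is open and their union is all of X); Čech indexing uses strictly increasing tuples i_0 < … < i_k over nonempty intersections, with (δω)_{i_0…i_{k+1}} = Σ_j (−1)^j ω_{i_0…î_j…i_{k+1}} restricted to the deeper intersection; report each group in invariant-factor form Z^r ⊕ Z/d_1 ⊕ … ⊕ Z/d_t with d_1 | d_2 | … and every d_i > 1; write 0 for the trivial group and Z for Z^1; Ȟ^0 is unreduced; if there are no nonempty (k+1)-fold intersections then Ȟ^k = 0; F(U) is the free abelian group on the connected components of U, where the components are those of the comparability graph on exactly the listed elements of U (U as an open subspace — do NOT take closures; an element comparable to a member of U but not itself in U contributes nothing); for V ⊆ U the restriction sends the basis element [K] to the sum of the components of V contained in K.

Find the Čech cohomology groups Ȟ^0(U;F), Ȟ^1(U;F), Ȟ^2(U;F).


nonempty overlaps:
  A1={{d},{b,d},{c,d},{d,e},{b,c,d},{b,d,e},{c,d,e}} A2={{b},{c},{a,b},{a,c},{b,c},{b,d},{b,e},{c,d},{c,e},{a,b,c},{a,c,e},{b,c,d},{b,c,e},{b,d,e},{c,d,e}} A3={{a},{b},{e},{a,b},{a,c},{a,e},{b,c},{b,d},{b,e},{c,e},{d,e},{a,b,c},{a,c,e},{b,c,d},{b,c,e},{b,d,e},{c,d,e}}
  A12={{b,d},{c,d},{b,c,d},{b,d,e},{c,d,e}} A13={{b,d},{d,e},{b,c,d},{b,d,e},{c,d,e}} A23={{b},{a,b},{a,c},{b,c},{b,d},{b,e},{c,e},{a,b,c},{a,c,e},{b,c,d},{b,c,e},{b,d,e},{c,d,e}}
  A123={{b,d},{b,c,d},{b,d,e},{c,d,e}}
components per intersection:
  A1: {{d},{b,d},{c,d},{d,e},{b,c,d},{b,d,e},{c,d,e}}
  A2: {{b},{c},{a,b},{a,c},{b,c},{b,d},{b,e},{c,d},{c,e},{a,b,c},{a,c,e},{b,c,d},{b,c,e},{b,d,e},{c,d,e}}
  A3: {{a},{b},{e},{a,b},{a,c},{a,e},{b,c},{b,d},{b,e},{c,e},{d,e},{a,b,c},{a,c,e},{b,c,d},{b,c,e},{b,d,e},{c,d,e}}
  A12: {{b,d},{c,d},{b,c,d},{b,d,e},{c,d,e}}
  A13: {{b,d},{d,e},{b,c,d},{b,d,e},{c,d,e}}
  A23: {{b},{a,b},{a,c},{b,c},{b,d},{b,e},{c,e},{a,b,c},{a,c,e},{b,c,d},{b,c,e},{b,d,e},{c,d,e}}
  A123: {{b,d},{b,c,d},{b,d,e}} {{c,d,e}}
C dims 3,3,2; δ0: rk 2, SNF 1^2; δ1: rk 1, SNF 1^1
degree 0: 3−2−0 = 1 → Ȟ^0 ≅ Z
degree 1: 3−1−2 = 0 → Ȟ^1 ≅ 0
degree 2: 2−0−1 = 1 → Ȟ^2 ≅ Z

Ȟ^0 ≅ Z; Ȟ^1 ≅ 0; Ȟ^2 ≅ Z


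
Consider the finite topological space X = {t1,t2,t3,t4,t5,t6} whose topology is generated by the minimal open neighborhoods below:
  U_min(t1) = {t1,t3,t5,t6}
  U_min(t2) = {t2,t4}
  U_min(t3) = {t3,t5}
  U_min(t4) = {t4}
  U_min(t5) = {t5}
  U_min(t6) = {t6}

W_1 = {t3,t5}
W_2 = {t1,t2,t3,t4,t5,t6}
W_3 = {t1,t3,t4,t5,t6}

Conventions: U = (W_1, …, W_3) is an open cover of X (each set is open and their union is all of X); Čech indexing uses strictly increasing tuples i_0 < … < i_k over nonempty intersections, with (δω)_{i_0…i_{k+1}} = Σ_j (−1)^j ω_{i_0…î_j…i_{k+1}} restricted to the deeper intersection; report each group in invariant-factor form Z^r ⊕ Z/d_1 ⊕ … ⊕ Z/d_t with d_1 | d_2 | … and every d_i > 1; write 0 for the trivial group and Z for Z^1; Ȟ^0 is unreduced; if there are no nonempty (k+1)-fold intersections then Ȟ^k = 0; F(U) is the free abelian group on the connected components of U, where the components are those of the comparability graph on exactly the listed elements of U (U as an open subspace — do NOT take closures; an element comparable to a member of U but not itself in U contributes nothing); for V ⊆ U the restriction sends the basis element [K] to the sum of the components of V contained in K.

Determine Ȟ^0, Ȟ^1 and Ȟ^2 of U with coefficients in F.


cover nerve:
  W12={t3,t5} W13={t3,t5} W23={t1,t3,t4,t5,t6}
  W123={t3,t5}
components per intersection:
  W1: {t3,t5}
  W2: {t1,t3,t5,t6} {t2,t4}
  W3: {t1,t3,t5,t6} {t4}
  W12: {t3,t5}
  W13: {t3,t5}
  W23: {t1,t3,t5,t6} {t4}
  W123: {t3,t5}
C dims 5,4,1; δ0: rk 3, SNF 1^3; δ1: rk 1, SNF 1^1
Ȟ^0: (5−3)−0=2 ⇒ Z^2
Ȟ^1: (4−1)−3=0 ⇒ 0
Ȟ^2: (1−0)−1=0 ⇒ 0

Ȟ^0 ≅ Z^2,  Ȟ^1 ≅ 0,  Ȟ^2 ≅ 0


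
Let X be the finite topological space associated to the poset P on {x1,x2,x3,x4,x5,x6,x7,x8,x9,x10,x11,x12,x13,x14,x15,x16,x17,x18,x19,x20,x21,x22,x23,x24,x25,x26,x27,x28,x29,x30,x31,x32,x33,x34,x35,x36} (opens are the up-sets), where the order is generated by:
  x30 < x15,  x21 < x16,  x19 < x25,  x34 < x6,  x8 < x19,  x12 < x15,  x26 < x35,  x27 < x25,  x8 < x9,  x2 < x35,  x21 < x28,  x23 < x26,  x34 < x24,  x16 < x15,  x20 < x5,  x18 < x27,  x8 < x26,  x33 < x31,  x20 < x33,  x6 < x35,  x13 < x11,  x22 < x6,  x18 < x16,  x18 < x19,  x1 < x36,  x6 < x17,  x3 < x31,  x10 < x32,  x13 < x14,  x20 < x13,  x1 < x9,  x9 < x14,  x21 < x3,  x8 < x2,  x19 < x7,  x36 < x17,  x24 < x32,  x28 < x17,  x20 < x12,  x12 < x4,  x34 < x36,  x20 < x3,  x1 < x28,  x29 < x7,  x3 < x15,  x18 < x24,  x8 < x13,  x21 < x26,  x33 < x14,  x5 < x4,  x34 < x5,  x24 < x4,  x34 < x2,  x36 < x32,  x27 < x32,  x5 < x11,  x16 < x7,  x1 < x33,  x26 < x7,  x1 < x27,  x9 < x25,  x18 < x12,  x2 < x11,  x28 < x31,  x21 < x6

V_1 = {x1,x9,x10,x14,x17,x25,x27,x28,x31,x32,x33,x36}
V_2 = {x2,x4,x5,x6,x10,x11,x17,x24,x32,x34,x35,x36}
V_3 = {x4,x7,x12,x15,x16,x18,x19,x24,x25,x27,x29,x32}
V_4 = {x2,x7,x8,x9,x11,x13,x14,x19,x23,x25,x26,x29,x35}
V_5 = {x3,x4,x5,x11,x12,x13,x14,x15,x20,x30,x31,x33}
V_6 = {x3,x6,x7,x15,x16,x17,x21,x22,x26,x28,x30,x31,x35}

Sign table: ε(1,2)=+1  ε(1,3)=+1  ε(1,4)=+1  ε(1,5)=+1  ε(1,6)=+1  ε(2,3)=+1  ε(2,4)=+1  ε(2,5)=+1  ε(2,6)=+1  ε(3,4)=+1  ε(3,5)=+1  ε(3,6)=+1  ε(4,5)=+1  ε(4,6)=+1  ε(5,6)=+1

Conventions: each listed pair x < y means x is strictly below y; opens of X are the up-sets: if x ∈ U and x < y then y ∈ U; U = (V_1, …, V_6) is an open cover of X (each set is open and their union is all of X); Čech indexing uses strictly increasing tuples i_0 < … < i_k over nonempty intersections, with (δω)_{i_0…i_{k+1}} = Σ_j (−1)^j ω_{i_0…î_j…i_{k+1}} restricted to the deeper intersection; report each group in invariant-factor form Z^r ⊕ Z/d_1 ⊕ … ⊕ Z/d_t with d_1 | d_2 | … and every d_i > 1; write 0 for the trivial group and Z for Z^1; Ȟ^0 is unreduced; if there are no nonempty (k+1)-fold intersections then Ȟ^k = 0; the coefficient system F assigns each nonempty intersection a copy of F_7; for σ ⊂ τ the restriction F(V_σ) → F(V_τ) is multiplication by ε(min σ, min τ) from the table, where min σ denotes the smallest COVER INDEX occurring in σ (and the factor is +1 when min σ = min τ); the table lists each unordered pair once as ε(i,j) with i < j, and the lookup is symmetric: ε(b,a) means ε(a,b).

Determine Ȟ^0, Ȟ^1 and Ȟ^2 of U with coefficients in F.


nonempty intersections:
  V12={x10,x17,x32,x36} V13={x25,x27,x32} V14={x9,x14,x25} V15={x14,x31,x33} V16={x17,x28,x31} V23={x4,x24,x32} V24={x2,x11,x35} V25={x4,x5,x11} V26={x6,x17,x35} V34={x7,x19,x25,x29} V35={x4,x12,x15} V36={x7,x15,x16} V45={x11,x13,x14} V46={x7,x26,x35} V56={x3,x15,x30,x31}
  V123={x32} V126={x17} V134={x25} V145={x14} V156={x31} V235={x4} V245={x11} V246={x35} V346={x7} V356={x15}
C dims 6,15,10; δ0: rk_F7 5; δ1: rk_F7 10
Ȟ^0: (6−5)−0=1 ⇒ Z/7
Ȟ^1: (15−10)−5=0 ⇒ 0
Ȟ^2: (10−0)−10=0 ⇒ 0

Ȟ^0 = Z/7; Ȟ^1 = 0; Ȟ^2 = 0


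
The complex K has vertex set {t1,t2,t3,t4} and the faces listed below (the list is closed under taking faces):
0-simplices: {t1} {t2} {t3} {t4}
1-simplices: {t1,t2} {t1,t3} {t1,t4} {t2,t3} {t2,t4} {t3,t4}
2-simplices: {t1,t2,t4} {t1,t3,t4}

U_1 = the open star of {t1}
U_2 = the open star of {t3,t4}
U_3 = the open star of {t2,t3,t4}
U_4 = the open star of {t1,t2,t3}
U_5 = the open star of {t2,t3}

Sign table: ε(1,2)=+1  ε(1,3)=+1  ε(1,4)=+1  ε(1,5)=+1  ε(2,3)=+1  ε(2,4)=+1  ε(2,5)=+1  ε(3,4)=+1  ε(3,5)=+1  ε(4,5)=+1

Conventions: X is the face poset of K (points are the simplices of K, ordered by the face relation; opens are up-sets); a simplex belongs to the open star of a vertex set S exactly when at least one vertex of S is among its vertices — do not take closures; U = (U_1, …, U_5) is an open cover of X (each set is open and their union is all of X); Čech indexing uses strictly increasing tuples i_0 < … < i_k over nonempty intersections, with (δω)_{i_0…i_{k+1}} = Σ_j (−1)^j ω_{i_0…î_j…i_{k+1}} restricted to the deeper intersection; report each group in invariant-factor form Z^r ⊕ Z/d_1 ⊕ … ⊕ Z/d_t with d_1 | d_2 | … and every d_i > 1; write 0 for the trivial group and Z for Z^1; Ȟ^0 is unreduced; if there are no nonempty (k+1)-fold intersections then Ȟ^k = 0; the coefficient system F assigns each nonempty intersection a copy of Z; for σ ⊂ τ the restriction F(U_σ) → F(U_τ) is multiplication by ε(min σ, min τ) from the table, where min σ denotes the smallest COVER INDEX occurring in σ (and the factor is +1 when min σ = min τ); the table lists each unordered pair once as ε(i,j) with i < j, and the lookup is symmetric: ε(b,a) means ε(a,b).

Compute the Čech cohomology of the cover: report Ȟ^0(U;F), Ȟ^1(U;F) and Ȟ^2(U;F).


Ȟ^0(U;F) ≅ Z, Ȟ^1(U;F) ≅ 0 and Ȟ^2(U;F) ≅ 0

nonempty intersections:
  U1={{t1},{t1,t2},{t1,t3},{t1,t4},{t1,t2,t4},{t1,t3,t4}} U2={{t3},{t4},{t1,t3},{t1,t4},{t2,t3},{t2,t4},{t3,t4},{t1,t2,t4},{t1,t3,t4}} U3={{t2},{t3},{t4},{t1,t2},{t1,t3},{t1,t4},{t2,t3},{t2,t4},{t3,t4},{t1,t2,t4},{t1,t3,t4}} U4={{t1},{t2},{t3},{t1,t2},{t1,t3},{t1,t4},{t2,t3},{t2,t4},{t3,t4},{t1,t2,t4},{t1,t3,t4}} U5={{t2},{t3},{t1,t2},{t1,t3},{t2,t3},{t2,t4},{t3,t4},{t1,t2,t4},{t1,t3,t4}}
  U12={{t1,t3},{t1,t4},{t1,t2,t4},{t1,t3,t4}} U13={{t1,t2},{t1,t3},{t1,t4},{t1,t2,t4},{t1,t3,t4}} U14={{t1},{t1,t2},{t1,t3},{t1,t4},{t1,t2,t4},{t1,t3,t4}} U15={{t1,t2},{t1,t3},{t1,t2,t4},{t1,t3,t4}} U23={{t3},{t4},{t1,t3},{t1,t4},{t2,t3},{t2,t4},{t3,t4},{t1,t2,t4},{t1,t3,t4}} U24={{t3},{t1,t3},{t1,t4},{t2,t3},{t2,t4},{t3,t4},{t1,t2,t4},{t1,t3,t4}} U25={{t3},{t1,t3},{t2,t3},{t2,t4},{t3,t4},{t1,t2,t4},{t1,t3,t4}} U34={{t2},{t3},{t1,t2},{t1,t3},{t1,t4},{t2,t3},{t2,t4},{t3,t4},{t1,t2,t4},{t1,t3,t4}} U35={{t2},{t3},{t1,t2},{t1,t3},{t2,t3},{t2,t4},{t3,t4},{t1,t2,t4},{t1,t3,t4}} U45={{t2},{t3},{t1,t2},{t1,t3},{t2,t3},{t2,t4},{t3,t4},{t1,t2,t4},{t1,t3,t4}}
  U123={{t1,t3},{t1,t4},{t1,t2,t4},{t1,t3,t4}} U124={{t1,t3},{t1,t4},{t1,t2,t4},{t1,t3,t4}} U125={{t1,t3},{t1,t2,t4},{t1,t3,t4}} U134={{t1,t2},{t1,t3},{t1,t4},{t1,t2,t4},{t1,t3,t4}} U135={{t1,t2},{t1,t3},{t1,t2,t4},{t1,t3,t4}} U145={{t1,t2},{t1,t3},{t1,t2,t4},{t1,t3,t4}} U234={{t3},{t1,t3},{t1,t4},{t2,t3},{t2,t4},{t3,t4},{t1,t2,t4},{t1,t3,t4}} U235={{t3},{t1,t3},{t2,t3},{t2,t4},{t3,t4},{t1,t2,t4},{t1,t3,t4}} U245={{t3},{t1,t3},{t2,t3},{t2,t4},{t3,t4},{t1,t2,t4},{t1,t3,t4}} U345={{t2},{t3},{t1,t2},{t1,t3},{t2,t3},{t2,t4},{t3,t4},{t1,t2,t4},{t1,t3,t4}}
  U1234={{t1,t3},{t1,t4},{t1,t2,t4},{t1,t3,t4}} U1235={{t1,t3},{t1,t2,t4},{t1,t3,t4}} U1245={{t1,t3},{t1,t2,t4},{t1,t3,t4}} U1345={{t1,t2},{t1,t3},{t1,t2,t4},{t1,t3,t4}} U2345={{t3},{t1,t3},{t2,t3},{t2,t4},{t3,t4},{t1,t2,t4},{t1,t3,t4}}
  U12345={{t1,t3},{t1,t2,t4},{t1,t3,t4}}
C dims 5,10,10,5; δ0: rk 4, SNF 1^4; δ1: rk 6, SNF 1^6; δ2: rk 4, SNF 1^4
Ȟ^0: (5−4)−0=1 ⇒ Z
Ȟ^1: (10−6)−4=0 ⇒ 0
Ȟ^2: (10−4)−6=0 ⇒ 0


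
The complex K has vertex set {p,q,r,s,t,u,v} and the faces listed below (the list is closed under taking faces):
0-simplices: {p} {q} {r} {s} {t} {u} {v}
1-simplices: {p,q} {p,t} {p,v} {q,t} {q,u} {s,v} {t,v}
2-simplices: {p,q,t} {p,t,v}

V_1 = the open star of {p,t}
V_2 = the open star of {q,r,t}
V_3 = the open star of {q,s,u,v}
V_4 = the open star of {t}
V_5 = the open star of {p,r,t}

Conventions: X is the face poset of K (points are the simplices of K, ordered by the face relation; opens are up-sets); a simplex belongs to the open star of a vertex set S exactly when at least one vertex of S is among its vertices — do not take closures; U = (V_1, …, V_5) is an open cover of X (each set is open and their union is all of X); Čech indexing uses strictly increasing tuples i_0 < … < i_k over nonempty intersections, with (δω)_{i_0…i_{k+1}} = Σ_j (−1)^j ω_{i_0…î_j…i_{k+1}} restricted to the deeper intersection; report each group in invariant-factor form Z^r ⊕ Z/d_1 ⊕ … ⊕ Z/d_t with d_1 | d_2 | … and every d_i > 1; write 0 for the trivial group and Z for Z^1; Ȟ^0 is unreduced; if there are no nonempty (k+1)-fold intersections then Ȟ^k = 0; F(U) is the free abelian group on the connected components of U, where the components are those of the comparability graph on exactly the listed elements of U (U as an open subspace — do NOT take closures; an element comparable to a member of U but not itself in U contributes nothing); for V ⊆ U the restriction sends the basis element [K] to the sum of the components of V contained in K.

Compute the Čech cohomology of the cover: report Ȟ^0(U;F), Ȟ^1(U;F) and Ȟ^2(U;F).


nonempty overlaps:
  V1={{p},{t},{p,q},{p,t},{p,v},{q,t},{t,v},{p,q,t},{p,t,v}} V2={{q},{r},{t},{p,q},{p,t},{q,t},{q,u},{t,v},{p,q,t},{p,t,v}} V3={{q},{s},{u},{v},{p,q},{p,v},{q,t},{q,u},{s,v},{t,v},{p,q,t},{p,t,v}} V4={{t},{p,t},{q,t},{t,v},{p,q,t},{p,t,v}} V5={{p},{r},{t},{p,q},{p,t},{p,v},{q,t},{t,v},{p,q,t},{p,t,v}}
  V12={{t},{p,q},{p,t},{q,t},{t,v},{p,q,t},{p,t,v}} V13={{p,q},{p,v},{q,t},{t,v},{p,q,t},{p,t,v}} V14={{t},{p,t},{q,t},{t,v},{p,q,t},{p,t,v}} V15={{p},{t},{p,q},{p,t},{p,v},{q,t},{t,v},{p,q,t},{p,t,v}} V23={{q},{p,q},{q,t},{q,u},{t,v},{p,q,t},{p,t,v}} V24={{t},{p,t},{q,t},{t,v},{p,q,t},{p,t,v}} V25={{r},{t},{p,q},{p,t},{q,t},{t,v},{p,q,t},{p,t,v}} V34={{q,t},{t,v},{p,q,t},{p,t,v}} V35={{p,q},{p,v},{q,t},{t,v},{p,q,t},{p,t,v}} V45={{t},{p,t},{q,t},{t,v},{p,q,t},{p,t,v}}
  V123={{p,q},{q,t},{t,v},{p,q,t},{p,t,v}} V124={{t},{p,t},{q,t},{t,v},{p,q,t},{p,t,v}} V125={{t},{p,q},{p,t},{q,t},{t,v},{p,q,t},{p,t,v}} V134={{q,t},{t,v},{p,q,t},{p,t,v}} V135={{p,q},{p,v},{q,t},{t,v},{p,q,t},{p,t,v}} V145={{t},{p,t},{q,t},{t,v},{p,q,t},{p,t,v}} V234={{q,t},{t,v},{p,q,t},{p,t,v}} V235={{p,q},{q,t},{t,v},{p,q,t},{p,t,v}} V245={{t},{p,t},{q,t},{t,v},{p,q,t},{p,t,v}} V345={{q,t},{t,v},{p,q,t},{p,t,v}}
  V1234={{q,t},{t,v},{p,q,t},{p,t,v}} V1235={{p,q},{q,t},{t,v},{p,q,t},{p,t,v}} V1245={{t},{p,t},{q,t},{t,v},{p,q,t},{p,t,v}} V1345={{q,t},{t,v},{p,q,t},{p,t,v}} V2345={{q,t},{t,v},{p,q,t},{p,t,v}}
  V12345={{q,t},{t,v},{p,q,t},{p,t,v}}
components per intersection:
  V1: {{p},{t},{p,q},{p,t},{p,v},{q,t},{t,v},{p,q,t},{p,t,v}}
  V2: {{q},{t},{p,q},{p,t},{q,t},{q,u},{t,v},{p,q,t},{p,t,v}} {{r}}
  V3: {{q},{u},{p,q},{q,t},{q,u},{p,q,t}} {{s},{v},{p,v},{s,v},{t,v},{p,t,v}}
  V4: {{t},{p,t},{q,t},{t,v},{p,q,t},{p,t,v}}
  V5: {{p},{t},{p,q},{p,t},{p,v},{q,t},{t,v},{p,q,t},{p,t,v}} {{r}}
  V12: {{t},{p,q},{p,t},{q,t},{t,v},{p,q,t},{p,t,v}}
  V13: {{p,q},{q,t},{p,q,t}} {{p,v},{t,v},{p,t,v}}
  V14: {{t},{p,t},{q,t},{t,v},{p,q,t},{p,t,v}}
  V15: {{p},{t},{p,q},{p,t},{p,v},{q,t},{t,v},{p,q,t},{p,t,v}}
  V23: {{q},{p,q},{q,t},{q,u},{p,q,t}} {{t,v},{p,t,v}}
  V24: {{t},{p,t},{q,t},{t,v},{p,q,t},{p,t,v}}
  V25: {{r}} {{t},{p,q},{p,t},{q,t},{t,v},{p,q,t},{p,t,v}}
  V34: {{q,t},{p,q,t}} {{t,v},{p,t,v}}
  V35: {{p,q},{q,t},{p,q,t}} {{p,v},{t,v},{p,t,v}}
  V45: {{t},{p,t},{q,t},{t,v},{p,q,t},{p,t,v}}
  V123: {{p,q},{q,t},{p,q,t}} {{t,v},{p,t,v}}
  V124: {{t},{p,t},{q,t},{t,v},{p,q,t},{p,t,v}}
  V125: {{t},{p,q},{p,t},{q,t},{t,v},{p,q,t},{p,t,v}}
  V134: {{q,t},{p,q,t}} {{t,v},{p,t,v}}
  V135: {{p,q},{q,t},{p,q,t}} {{p,v},{t,v},{p,t,v}}
  V145: {{t},{p,t},{q,t},{t,v},{p,q,t},{p,t,v}}
  V234: {{q,t},{p,q,t}} {{t,v},{p,t,v}}
  V235: {{p,q},{q,t},{p,q,t}} {{t,v},{p,t,v}}
  V245: {{t},{p,t},{q,t},{t,v},{p,q,t},{p,t,v}}
  V345: {{q,t},{p,q,t}} {{t,v},{p,t,v}}
  V1234: {{q,t},{p,q,t}} {{t,v},{p,t,v}}
  V1235: {{p,q},{q,t},{p,q,t}} {{t,v},{p,t,v}}
  V1245: {{t},{p,t},{q,t},{t,v},{p,q,t},{p,t,v}}
  V1345: {{q,t},{p,q,t}} {{t,v},{p,t,v}}
  V2345: {{q,t},{p,q,t}} {{t,v},{p,t,v}}
  V12345: {{q,t},{p,q,t}} {{t,v},{p,t,v}}
C dims 8,15,16,9; δ0: rk 6, SNF 1^6; δ1: rk 9, SNF 1^9; δ2: rk 7, SNF 1^7
degree 0: 8−6−0 = 2 → Ȟ^0 ≅ Z^2
degree 1: 15−9−6 = 0 → Ȟ^1 ≅ 0
degree 2: 16−7−9 = 0 → Ȟ^2 ≅ 0

Ȟ^0 = Z^2, Ȟ^1 = 0, Ȟ^2 = 0


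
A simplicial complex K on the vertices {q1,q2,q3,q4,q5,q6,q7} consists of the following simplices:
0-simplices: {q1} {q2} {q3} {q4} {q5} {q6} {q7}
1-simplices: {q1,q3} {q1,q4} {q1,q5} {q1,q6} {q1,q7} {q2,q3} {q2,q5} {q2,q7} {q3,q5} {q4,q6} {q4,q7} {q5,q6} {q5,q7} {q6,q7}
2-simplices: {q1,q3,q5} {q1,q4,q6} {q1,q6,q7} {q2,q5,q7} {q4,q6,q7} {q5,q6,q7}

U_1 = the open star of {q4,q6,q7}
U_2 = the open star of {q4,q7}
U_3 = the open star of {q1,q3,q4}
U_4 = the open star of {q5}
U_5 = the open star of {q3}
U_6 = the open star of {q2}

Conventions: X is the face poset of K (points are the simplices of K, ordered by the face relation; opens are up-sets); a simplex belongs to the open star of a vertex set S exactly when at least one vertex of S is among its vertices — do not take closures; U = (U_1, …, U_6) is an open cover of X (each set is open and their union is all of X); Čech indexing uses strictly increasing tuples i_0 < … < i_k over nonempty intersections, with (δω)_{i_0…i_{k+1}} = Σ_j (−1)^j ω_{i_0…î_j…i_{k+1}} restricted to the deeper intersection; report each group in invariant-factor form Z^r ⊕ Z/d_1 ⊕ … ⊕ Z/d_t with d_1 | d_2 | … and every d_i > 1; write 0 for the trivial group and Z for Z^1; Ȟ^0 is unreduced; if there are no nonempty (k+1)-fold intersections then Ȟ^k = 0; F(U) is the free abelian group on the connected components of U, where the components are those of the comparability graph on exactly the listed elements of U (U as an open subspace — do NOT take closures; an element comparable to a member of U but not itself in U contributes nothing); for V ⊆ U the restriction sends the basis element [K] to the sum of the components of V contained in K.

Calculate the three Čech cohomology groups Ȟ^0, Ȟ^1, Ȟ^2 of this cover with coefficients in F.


Ȟ^0 = Z, Ȟ^1 = Z^2, Ȟ^2 = 0

cover nerve:
  U1={{q4},{q6},{q7},{q1,q4},{q1,q6},{q1,q7},{q2,q7},{q4,q6},{q4,q7},{q5,q6},{q5,q7},{q6,q7},{q1,q4,q6},{q1,q6,q7},{q2,q5,q7},{q4,q6,q7},{q5,q6,q7}} U2={{q4},{q7},{q1,q4},{q1,q7},{q2,q7},{q4,q6},{q4,q7},{q5,q7},{q6,q7},{q1,q4,q6},{q1,q6,q7},{q2,q5,q7},{q4,q6,q7},{q5,q6,q7}} U3={{q1},{q3},{q4},{q1,q3},{q1,q4},{q1,q5},{q1,q6},{q1,q7},{q2,q3},{q3,q5},{q4,q6},{q4,q7},{q1,q3,q5},{q1,q4,q6},{q1,q6,q7},{q4,q6,q7}} U4={{q5},{q1,q5},{q2,q5},{q3,q5},{q5,q6},{q5,q7},{q1,q3,q5},{q2,q5,q7},{q5,q6,q7}} U5={{q3},{q1,q3},{q2,q3},{q3,q5},{q1,q3,q5}} U6={{q2},{q2,q3},{q2,q5},{q2,q7},{q2,q5,q7}}
  U12={{q4},{q7},{q1,q4},{q1,q7},{q2,q7},{q4,q6},{q4,q7},{q5,q7},{q6,q7},{q1,q4,q6},{q1,q6,q7},{q2,q5,q7},{q4,q6,q7},{q5,q6,q7}} U13={{q4},{q1,q4},{q1,q6},{q1,q7},{q4,q6},{q4,q7},{q1,q4,q6},{q1,q6,q7},{q4,q6,q7}} U14={{q5,q6},{q5,q7},{q2,q5,q7},{q5,q6,q7}} U16={{q2,q7},{q2,q5,q7}} U23={{q4},{q1,q4},{q1,q7},{q4,q6},{q4,q7},{q1,q4,q6},{q1,q6,q7},{q4,q6,q7}} U24={{q5,q7},{q2,q5,q7},{q5,q6,q7}} U26={{q2,q7},{q2,q5,q7}} U34={{q1,q5},{q3,q5},{q1,q3,q5}} U35={{q3},{q1,q3},{q2,q3},{q3,q5},{q1,q3,q5}} U36={{q2,q3}} U45={{q3,q5},{q1,q3,q5}} U46={{q2,q5},{q2,q5,q7}} U56={{q2,q3}}
  U123={{q4},{q1,q4},{q1,q7},{q4,q6},{q4,q7},{q1,q4,q6},{q1,q6,q7},{q4,q6,q7}} U124={{q5,q7},{q2,q5,q7},{q5,q6,q7}} U126={{q2,q7},{q2,q5,q7}} U146={{q2,q5,q7}} U246={{q2,q5,q7}} U345={{q3,q5},{q1,q3,q5}} U356={{q2,q3}}
  U1246={{q2,q5,q7}}
components per intersection:
  U1: {{q4},{q6},{q7},{q1,q4},{q1,q6},{q1,q7},{q2,q7},{q4,q6},{q4,q7},{q5,q6},{q5,q7},{q6,q7},{q1,q4,q6},{q1,q6,q7},{q2,q5,q7},{q4,q6,q7},{q5,q6,q7}}
  U2: {{q4},{q7},{q1,q4},{q1,q7},{q2,q7},{q4,q6},{q4,q7},{q5,q7},{q6,q7},{q1,q4,q6},{q1,q6,q7},{q2,q5,q7},{q4,q6,q7},{q5,q6,q7}}
  U3: {{q1},{q3},{q4},{q1,q3},{q1,q4},{q1,q5},{q1,q6},{q1,q7},{q2,q3},{q3,q5},{q4,q6},{q4,q7},{q1,q3,q5},{q1,q4,q6},{q1,q6,q7},{q4,q6,q7}}
  U4: {{q5},{q1,q5},{q2,q5},{q3,q5},{q5,q6},{q5,q7},{q1,q3,q5},{q2,q5,q7},{q5,q6,q7}}
  U5: {{q3},{q1,q3},{q2,q3},{q3,q5},{q1,q3,q5}}
  U6: {{q2},{q2,q3},{q2,q5},{q2,q7},{q2,q5,q7}}
  U12: {{q4},{q7},{q1,q4},{q1,q7},{q2,q7},{q4,q6},{q4,q7},{q5,q7},{q6,q7},{q1,q4,q6},{q1,q6,q7},{q2,q5,q7},{q4,q6,q7},{q5,q6,q7}}
  U13: {{q4},{q1,q4},{q1,q6},{q1,q7},{q4,q6},{q4,q7},{q1,q4,q6},{q1,q6,q7},{q4,q6,q7}}
  U14: {{q5,q6},{q5,q7},{q2,q5,q7},{q5,q6,q7}}
  U16: {{q2,q7},{q2,q5,q7}}
  U23: {{q4},{q1,q4},{q4,q6},{q4,q7},{q1,q4,q6},{q4,q6,q7}} {{q1,q7},{q1,q6,q7}}
  U24: {{q5,q7},{q2,q5,q7},{q5,q6,q7}}
  U26: {{q2,q7},{q2,q5,q7}}
  U34: {{q1,q5},{q3,q5},{q1,q3,q5}}
  U35: {{q3},{q1,q3},{q2,q3},{q3,q5},{q1,q3,q5}}
  U36: {{q2,q3}}
  U45: {{q3,q5},{q1,q3,q5}}
  U46: {{q2,q5},{q2,q5,q7}}
  U56: {{q2,q3}}
  U123: {{q4},{q1,q4},{q4,q6},{q4,q7},{q1,q4,q6},{q4,q6,q7}} {{q1,q7},{q1,q6,q7}}
  U124: {{q5,q7},{q2,q5,q7},{q5,q6,q7}}
  U126: {{q2,q7},{q2,q5,q7}}
  U146: {{q2,q5,q7}}
  U246: {{q2,q5,q7}}
  U345: {{q3,q5},{q1,q3,q5}}
  U356: {{q2,q3}}
  U1246: {{q2,q5,q7}}
C dims 6,14,8,1; δ0: rk 5, SNF 1^5; δ1: rk 7, SNF 1^7; δ2: rk 1, SNF 1^1
Ȟ^0: (6−5)−0=1 ⇒ Z
Ȟ^1: (14−7)−5=2 ⇒ Z^2
Ȟ^2: (8−1)−7=0 ⇒ 0
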